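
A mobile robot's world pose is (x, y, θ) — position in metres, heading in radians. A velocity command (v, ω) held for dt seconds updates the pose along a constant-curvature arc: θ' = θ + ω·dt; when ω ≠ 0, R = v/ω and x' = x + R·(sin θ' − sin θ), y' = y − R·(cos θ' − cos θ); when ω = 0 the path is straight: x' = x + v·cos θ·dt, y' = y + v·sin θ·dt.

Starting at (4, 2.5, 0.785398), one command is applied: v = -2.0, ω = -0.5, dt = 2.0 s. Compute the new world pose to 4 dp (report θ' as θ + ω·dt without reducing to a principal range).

(0.3197, 1.4202, -0.2146)

θ' = 0.7854 + -0.5·2.0 = -0.2146
R = v/ω = -2.0/-0.5 = 4.0000
x' = 4 + 4.0000·(sin -0.2146 − sin 0.7854) = 0.3197
y' = 2.5 − 4.0000·(cos -0.2146 − cos 0.7854) = 1.4202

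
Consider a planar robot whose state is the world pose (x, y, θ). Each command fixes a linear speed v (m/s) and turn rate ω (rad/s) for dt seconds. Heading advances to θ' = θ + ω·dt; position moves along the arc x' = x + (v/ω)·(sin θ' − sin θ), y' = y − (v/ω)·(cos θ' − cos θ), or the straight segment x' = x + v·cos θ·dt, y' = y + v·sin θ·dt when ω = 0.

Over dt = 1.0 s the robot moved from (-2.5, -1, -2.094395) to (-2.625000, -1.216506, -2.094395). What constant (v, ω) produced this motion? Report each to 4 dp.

v = 0.2500, ω = 0.0000

Δθ = -2.094395 − -2.094395 = 0.000000
ω = Δθ/dt = 0.000000/1.0 = 0.0000
ω = 0 → v = (Δx·cos θ + Δy·sin θ)/dt = 0.2500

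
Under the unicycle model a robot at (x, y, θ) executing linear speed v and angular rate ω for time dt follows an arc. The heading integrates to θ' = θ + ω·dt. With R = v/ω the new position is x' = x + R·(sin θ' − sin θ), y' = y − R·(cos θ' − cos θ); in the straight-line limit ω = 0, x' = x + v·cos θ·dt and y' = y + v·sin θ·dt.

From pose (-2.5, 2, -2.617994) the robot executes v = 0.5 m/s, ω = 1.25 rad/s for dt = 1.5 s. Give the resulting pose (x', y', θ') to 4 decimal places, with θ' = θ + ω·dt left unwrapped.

(-2.5706, 1.3590, -0.7430)

θ' = -2.6180 + 1.25·1.5 = -0.7430
R = v/ω = 0.5/1.25 = 0.4000
x' = -2.5 + 0.4000·(sin -0.7430 − sin -2.6180) = -2.5706
y' = 2 − 0.4000·(cos -0.7430 − cos -2.6180) = 1.3590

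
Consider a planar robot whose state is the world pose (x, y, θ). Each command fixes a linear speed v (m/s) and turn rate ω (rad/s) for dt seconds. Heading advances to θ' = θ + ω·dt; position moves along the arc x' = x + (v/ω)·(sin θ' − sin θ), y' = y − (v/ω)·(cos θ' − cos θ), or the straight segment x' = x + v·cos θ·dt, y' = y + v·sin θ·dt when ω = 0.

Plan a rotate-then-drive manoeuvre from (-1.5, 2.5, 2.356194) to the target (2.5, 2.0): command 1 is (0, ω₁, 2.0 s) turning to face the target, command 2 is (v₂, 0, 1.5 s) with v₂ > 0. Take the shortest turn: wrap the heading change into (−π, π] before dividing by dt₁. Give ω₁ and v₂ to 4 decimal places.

heading to target = atan2(2−2.5, 2.5−-1.5) = -0.1244
Δθ = wrap(-0.1244 − 2.3562) = -2.4805; ω₁ = Δθ/dt₁ = -1.2403
distance = √((2.5−-1.5)² + (2−2.5)²) = 4.0311; v₂ = distance/dt₂ = 2.6874

ω₁ = -1.2403, v₂ = 2.6874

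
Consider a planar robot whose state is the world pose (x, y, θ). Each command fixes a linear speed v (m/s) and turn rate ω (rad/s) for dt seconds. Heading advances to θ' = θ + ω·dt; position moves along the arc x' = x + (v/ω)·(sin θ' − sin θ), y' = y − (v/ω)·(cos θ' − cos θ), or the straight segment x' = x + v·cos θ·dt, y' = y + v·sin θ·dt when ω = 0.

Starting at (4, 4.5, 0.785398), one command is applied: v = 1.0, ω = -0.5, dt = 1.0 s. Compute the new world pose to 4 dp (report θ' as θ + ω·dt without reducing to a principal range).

θ' = 0.7854 + -0.5·1.0 = 0.2854
R = v/ω = 1.0/-0.5 = -2.0000
x' = 4 + -2.0000·(sin 0.2854 − sin 0.7854) = 4.8511
y' = 4.5 − -2.0000·(cos 0.2854 − cos 0.7854) = 5.0049

(4.8511, 5.0049, 0.2854)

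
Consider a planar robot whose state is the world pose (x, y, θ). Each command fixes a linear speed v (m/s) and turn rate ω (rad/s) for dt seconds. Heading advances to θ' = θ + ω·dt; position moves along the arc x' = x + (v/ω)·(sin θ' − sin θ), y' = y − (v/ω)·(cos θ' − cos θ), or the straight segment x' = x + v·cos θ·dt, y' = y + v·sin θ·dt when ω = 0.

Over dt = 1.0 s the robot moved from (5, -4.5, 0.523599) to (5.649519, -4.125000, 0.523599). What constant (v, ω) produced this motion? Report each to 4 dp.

Δθ = 0.523599 − 0.523599 = 0.000000
ω = Δθ/dt = 0.000000/1.0 = 0.0000
ω = 0 → v = (Δx·cos θ + Δy·sin θ)/dt = 0.7500

v = 0.7500, ω = 0.0000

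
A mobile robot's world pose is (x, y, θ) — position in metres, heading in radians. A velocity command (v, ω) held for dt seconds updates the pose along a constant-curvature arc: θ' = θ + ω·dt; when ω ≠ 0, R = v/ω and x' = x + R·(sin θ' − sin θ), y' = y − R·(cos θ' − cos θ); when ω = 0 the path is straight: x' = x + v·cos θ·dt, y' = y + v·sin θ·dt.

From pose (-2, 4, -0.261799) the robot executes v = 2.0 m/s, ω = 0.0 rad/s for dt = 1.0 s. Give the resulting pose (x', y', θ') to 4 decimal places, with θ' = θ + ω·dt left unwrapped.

(-0.0681, 3.4824, -0.2618)

θ' = -0.2618 + 0.0·1.0 = -0.2618
ω = 0 → straight: x' = -2 + 2.0·cos(-0.2618)·1.0 = -0.0681
y' = 4 + 2.0·sin(-0.2618)·1.0 = 3.4824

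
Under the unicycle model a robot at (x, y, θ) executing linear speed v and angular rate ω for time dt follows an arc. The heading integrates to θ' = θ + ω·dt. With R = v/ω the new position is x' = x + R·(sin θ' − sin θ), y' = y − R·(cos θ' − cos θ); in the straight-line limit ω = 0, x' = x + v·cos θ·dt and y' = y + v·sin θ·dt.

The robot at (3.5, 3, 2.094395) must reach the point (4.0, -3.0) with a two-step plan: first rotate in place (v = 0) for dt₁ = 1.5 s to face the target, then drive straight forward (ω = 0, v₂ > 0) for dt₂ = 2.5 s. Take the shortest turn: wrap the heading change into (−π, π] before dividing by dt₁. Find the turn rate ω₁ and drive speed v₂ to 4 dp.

heading to target = atan2(-3−3, 4−3.5) = -1.4877
Δθ = wrap(-1.4877 − 2.0944) = 2.7011; ω₁ = Δθ/dt₁ = 1.8008
distance = √((4−3.5)² + (-3−3)²) = 6.0208; v₂ = distance/dt₂ = 2.4083

ω₁ = 1.8008, v₂ = 2.4083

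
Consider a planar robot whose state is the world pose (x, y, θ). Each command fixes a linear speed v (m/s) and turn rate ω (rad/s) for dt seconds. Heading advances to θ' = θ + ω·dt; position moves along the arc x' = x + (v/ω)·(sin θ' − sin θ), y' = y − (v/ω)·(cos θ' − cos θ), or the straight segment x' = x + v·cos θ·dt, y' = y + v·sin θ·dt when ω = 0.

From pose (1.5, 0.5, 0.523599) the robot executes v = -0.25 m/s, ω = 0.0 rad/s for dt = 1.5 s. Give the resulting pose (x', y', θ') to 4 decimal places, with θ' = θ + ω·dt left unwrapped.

(1.1752, 0.3125, 0.5236)

θ' = 0.5236 + 0.0·1.5 = 0.5236
ω = 0 → straight: x' = 1.5 + -0.25·cos(0.5236)·1.5 = 1.1752
y' = 0.5 + -0.25·sin(0.5236)·1.5 = 0.3125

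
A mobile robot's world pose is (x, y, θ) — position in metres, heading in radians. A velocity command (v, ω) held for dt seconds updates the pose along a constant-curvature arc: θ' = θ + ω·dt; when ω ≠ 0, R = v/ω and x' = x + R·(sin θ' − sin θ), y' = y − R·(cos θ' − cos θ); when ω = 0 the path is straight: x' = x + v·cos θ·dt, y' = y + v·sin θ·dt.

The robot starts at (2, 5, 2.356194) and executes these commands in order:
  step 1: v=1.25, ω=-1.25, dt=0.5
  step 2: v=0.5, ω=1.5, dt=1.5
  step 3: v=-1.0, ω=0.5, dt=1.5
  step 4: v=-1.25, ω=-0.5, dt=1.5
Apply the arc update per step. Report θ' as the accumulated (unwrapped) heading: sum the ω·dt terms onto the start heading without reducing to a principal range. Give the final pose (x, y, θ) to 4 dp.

(2.2923, 8.8063, 3.9812)

step 1: θ'=1.7312 (R=-1.0000) → pose (1.7199, 5.5474, 1.7312)
step 2: θ'=3.9812 (R=0.3333) → pose (1.1428, 5.7167, 3.9812)
step 3: θ'=4.7312 (R=-2.0000) → pose (1.6537, 7.0899, 4.7312)
step 4: θ'=3.9812 (R=2.5000) → pose (2.2923, 8.8063, 3.9812)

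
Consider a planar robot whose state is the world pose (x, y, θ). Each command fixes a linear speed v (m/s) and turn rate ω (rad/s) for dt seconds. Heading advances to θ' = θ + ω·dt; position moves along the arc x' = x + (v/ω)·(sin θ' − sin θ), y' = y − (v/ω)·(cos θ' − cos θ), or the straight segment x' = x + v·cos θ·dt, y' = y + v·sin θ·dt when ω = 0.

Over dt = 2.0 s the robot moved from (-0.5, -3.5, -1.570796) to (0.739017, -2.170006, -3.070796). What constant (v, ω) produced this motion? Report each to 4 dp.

v = -1.0000, ω = -0.7500

Δθ = -3.070796 − -1.570796 = -1.500000
ω = Δθ/dt = -1.500000/2.0 = -0.7500
R = −Δy/(cos θ' − cos θ) = 1.3333
v = R·ω = 1.3333·-0.7500 = -1.0000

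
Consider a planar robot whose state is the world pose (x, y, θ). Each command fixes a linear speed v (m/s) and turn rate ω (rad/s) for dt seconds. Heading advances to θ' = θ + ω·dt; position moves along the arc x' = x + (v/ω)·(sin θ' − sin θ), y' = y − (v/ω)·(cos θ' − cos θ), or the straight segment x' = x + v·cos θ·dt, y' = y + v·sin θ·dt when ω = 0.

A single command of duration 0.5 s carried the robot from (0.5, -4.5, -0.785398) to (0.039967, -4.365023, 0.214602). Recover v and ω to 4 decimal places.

v = -1.0000, ω = 2.0000

Δθ = 0.214602 − -0.785398 = 1.000000
ω = Δθ/dt = 1.000000/0.5 = 2.0000
R = Δx/(sin θ' − sin θ) = -0.5000
v = R·ω = -0.5000·2.0000 = -1.0000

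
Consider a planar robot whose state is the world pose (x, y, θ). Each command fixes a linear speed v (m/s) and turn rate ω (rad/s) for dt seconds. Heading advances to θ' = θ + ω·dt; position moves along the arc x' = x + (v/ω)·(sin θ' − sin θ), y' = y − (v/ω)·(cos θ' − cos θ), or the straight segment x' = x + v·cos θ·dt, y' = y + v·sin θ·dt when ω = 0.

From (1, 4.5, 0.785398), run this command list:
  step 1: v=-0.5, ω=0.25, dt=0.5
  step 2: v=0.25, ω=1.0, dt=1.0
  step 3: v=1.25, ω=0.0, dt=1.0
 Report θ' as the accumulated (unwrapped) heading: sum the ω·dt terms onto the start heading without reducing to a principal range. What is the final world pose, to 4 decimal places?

(0.4566, 5.7279, 1.9104)

step 1: θ'=0.9104 (R=-2.0000) → pose (0.8347, 4.3126, 0.9104)
step 2: θ'=1.9104 (R=0.2500) → pose (0.8730, 4.5493, 1.9104)
step 3: θ'=1.9104 (straight) → pose (0.4566, 5.7279, 1.9104)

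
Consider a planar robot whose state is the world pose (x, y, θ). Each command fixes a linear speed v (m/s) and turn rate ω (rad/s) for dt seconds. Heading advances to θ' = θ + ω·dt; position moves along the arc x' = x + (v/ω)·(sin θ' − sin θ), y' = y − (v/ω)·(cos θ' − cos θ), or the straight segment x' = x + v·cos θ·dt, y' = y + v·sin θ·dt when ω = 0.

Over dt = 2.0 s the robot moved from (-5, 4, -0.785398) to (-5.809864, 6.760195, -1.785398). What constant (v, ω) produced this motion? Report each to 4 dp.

v = -1.5000, ω = -0.5000

Δθ = -1.785398 − -0.785398 = -1.000000
ω = Δθ/dt = -1.000000/2.0 = -0.5000
R = −Δy/(cos θ' − cos θ) = 3.0000
v = R·ω = 3.0000·-0.5000 = -1.5000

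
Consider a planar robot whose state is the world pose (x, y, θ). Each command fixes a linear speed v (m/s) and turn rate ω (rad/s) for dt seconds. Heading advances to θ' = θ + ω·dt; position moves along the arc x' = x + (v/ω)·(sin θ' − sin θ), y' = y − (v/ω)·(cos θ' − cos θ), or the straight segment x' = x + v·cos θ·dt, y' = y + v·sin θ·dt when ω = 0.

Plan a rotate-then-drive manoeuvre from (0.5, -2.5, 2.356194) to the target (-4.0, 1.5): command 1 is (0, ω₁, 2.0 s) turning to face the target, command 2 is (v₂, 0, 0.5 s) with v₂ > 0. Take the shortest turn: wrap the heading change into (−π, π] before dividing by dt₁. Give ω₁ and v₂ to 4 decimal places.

heading to target = atan2(1.5−-2.5, -4−0.5) = 2.4150
Δθ = wrap(2.4150 − 2.3562) = 0.0588; ω₁ = Δθ/dt₁ = 0.0294
distance = √((-4−0.5)² + (1.5−-2.5)²) = 6.0208; v₂ = distance/dt₂ = 12.0416

ω₁ = 0.0294, v₂ = 12.0416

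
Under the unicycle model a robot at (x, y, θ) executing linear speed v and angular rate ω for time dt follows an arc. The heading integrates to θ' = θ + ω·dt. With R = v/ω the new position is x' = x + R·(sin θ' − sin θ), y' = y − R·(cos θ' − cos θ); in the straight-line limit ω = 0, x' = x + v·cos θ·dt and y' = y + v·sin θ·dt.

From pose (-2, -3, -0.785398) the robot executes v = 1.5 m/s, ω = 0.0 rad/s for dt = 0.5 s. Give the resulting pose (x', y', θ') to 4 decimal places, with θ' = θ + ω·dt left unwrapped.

θ' = -0.7854 + 0.0·0.5 = -0.7854
ω = 0 → straight: x' = -2 + 1.5·cos(-0.7854)·0.5 = -1.4697
y' = -3 + 1.5·sin(-0.7854)·0.5 = -3.5303

(-1.4697, -3.5303, -0.7854)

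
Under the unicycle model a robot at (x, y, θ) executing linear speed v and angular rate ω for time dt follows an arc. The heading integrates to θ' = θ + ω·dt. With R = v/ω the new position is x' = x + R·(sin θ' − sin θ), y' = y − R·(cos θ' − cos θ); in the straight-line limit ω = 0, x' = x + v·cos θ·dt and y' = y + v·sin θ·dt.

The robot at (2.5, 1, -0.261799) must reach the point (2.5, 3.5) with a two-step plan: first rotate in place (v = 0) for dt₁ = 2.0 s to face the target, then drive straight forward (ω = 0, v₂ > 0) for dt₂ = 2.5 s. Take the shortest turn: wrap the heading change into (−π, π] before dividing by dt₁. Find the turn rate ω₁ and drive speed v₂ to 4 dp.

ω₁ = 0.9163, v₂ = 1.0000

heading to target = atan2(3.5−1, 2.5−2.5) = 1.5708
Δθ = wrap(1.5708 − -0.2618) = 1.8326; ω₁ = Δθ/dt₁ = 0.9163
distance = √((2.5−2.5)² + (3.5−1)²) = 2.5000; v₂ = distance/dt₂ = 1.0000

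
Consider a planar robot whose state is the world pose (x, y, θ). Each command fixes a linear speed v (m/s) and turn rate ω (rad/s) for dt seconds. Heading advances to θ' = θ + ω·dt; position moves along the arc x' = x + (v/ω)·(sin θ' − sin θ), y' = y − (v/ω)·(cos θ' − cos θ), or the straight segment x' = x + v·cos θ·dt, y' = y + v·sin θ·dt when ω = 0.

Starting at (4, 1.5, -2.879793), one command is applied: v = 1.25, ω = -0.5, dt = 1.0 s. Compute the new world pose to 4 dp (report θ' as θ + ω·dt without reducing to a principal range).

θ' = -2.8798 + -0.5·1.0 = -3.3798
R = v/ω = 1.25/-0.5 = -2.5000
x' = 4 + -2.5000·(sin -3.3798 − sin -2.8798) = 2.7631
y' = 1.5 − -2.5000·(cos -3.3798 − cos -2.8798) = 1.4854

(2.7631, 1.4854, -3.3798)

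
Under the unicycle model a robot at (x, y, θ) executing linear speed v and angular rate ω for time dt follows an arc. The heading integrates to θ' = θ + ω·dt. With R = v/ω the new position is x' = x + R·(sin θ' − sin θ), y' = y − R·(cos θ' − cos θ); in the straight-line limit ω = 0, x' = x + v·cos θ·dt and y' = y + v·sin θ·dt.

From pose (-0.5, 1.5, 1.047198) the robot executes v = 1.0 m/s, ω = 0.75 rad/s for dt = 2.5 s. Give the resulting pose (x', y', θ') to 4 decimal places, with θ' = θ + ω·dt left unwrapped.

(-1.3645, 3.4680, 2.9222)

θ' = 1.0472 + 0.75·2.5 = 2.9222
R = v/ω = 1.0/0.75 = 1.3333
x' = -0.5 + 1.3333·(sin 2.9222 − sin 1.0472) = -1.3645
y' = 1.5 − 1.3333·(cos 2.9222 − cos 1.0472) = 3.4680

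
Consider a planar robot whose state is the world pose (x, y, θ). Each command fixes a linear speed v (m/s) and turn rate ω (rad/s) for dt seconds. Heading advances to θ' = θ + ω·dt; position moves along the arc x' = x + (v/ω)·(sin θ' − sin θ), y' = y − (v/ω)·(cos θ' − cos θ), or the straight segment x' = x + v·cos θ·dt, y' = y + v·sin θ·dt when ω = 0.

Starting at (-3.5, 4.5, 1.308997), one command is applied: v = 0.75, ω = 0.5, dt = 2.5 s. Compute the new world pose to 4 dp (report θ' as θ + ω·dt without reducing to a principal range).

θ' = 1.3090 + 0.5·2.5 = 2.5590
R = v/ω = 0.75/0.5 = 1.5000
x' = -3.5 + 1.5000·(sin 2.5590 − sin 1.3090) = -4.1236
y' = 4.5 − 1.5000·(cos 2.5590 − cos 1.3090) = 6.1408

(-4.1236, 6.1408, 2.5590)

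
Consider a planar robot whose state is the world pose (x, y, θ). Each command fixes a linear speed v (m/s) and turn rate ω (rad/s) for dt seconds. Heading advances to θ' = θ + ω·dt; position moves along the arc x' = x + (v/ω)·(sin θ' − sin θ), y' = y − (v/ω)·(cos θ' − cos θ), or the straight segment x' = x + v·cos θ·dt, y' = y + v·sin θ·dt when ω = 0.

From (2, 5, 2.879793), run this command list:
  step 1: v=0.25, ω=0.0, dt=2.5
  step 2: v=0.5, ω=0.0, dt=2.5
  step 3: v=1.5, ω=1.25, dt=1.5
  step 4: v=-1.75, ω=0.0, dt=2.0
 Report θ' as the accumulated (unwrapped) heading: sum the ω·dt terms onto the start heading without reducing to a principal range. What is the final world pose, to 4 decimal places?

step 1: θ'=2.8798 (straight) → pose (1.3963, 5.1618, 2.8798)
step 2: θ'=2.8798 (straight) → pose (0.1889, 5.4853, 2.8798)
step 3: θ'=4.7548 (R=1.2000) → pose (-1.3206, 4.2753, 4.7548)
step 4: θ'=4.7548 (straight) → pose (-1.4690, 7.7722, 4.7548)

(-1.4690, 7.7722, 4.7548)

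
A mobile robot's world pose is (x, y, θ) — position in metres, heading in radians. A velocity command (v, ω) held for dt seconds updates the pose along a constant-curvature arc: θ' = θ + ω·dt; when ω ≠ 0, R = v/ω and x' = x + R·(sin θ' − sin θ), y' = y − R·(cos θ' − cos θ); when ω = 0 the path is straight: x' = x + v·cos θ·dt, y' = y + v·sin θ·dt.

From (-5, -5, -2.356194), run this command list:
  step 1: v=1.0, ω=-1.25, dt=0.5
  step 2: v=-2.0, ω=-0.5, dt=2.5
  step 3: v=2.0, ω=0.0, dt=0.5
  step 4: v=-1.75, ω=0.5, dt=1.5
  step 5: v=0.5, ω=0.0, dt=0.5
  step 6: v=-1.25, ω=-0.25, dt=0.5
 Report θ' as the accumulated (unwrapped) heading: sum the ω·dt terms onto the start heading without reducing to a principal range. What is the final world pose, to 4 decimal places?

step 1: θ'=-2.9812 (R=-0.8000) → pose (-5.4379, -5.2240, -2.9812)
step 2: θ'=-4.2312 (R=4.0000) → pose (-1.2533, -7.3213, -4.2312)
step 3: θ'=-4.2312 (straight) → pose (-1.7161, -6.4349, -4.2312)
step 4: θ'=-3.4812 (R=-3.5000) → pose (0.2205, -8.1151, -3.4812)
step 5: θ'=-3.4812 (straight) → pose (-0.0152, -8.0318, -3.4812)
step 6: θ'=-3.6062 (R=5.0000) → pose (0.5596, -8.2762, -3.6062)

(0.5596, -8.2762, -3.6062)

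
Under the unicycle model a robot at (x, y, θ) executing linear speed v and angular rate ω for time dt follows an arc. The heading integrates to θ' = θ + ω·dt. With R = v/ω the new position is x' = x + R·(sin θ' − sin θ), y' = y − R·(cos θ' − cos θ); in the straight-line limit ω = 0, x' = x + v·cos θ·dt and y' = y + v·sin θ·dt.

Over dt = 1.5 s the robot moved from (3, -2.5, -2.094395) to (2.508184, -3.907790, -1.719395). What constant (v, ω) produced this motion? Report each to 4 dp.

Δθ = -1.719395 − -2.094395 = 0.375000
ω = Δθ/dt = 0.375000/1.5 = 0.2500
R = −Δy/(cos θ' − cos θ) = 4.0000
v = R·ω = 4.0000·0.2500 = 1.0000

v = 1.0000, ω = 0.2500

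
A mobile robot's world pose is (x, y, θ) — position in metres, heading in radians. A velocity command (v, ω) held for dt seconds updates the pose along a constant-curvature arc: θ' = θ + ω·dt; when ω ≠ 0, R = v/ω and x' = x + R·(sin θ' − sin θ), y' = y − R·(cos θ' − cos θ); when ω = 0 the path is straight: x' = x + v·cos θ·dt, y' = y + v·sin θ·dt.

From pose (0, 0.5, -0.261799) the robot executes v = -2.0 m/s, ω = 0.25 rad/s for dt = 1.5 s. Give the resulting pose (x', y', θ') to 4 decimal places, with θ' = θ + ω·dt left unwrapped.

θ' = -0.2618 + 0.25·1.5 = 0.1132
R = v/ω = -2.0/0.25 = -8.0000
x' = 0 + -8.0000·(sin 0.1132 − sin -0.2618) = -2.9742
y' = 0.5 − -8.0000·(cos 0.1132 − cos -0.2618) = 0.7214

(-2.9742, 0.7214, 0.1132)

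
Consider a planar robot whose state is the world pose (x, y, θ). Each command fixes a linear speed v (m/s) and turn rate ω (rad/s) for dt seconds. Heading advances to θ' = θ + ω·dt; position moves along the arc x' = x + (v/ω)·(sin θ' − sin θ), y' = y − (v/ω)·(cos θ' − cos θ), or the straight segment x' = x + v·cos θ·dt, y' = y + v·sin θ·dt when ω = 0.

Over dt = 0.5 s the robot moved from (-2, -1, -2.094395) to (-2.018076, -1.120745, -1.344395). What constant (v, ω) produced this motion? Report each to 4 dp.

v = 0.2500, ω = 1.5000

Δθ = -1.344395 − -2.094395 = 0.750000
ω = Δθ/dt = 0.750000/0.5 = 1.5000
R = −Δy/(cos θ' − cos θ) = 0.1667
v = R·ω = 0.1667·1.5000 = 0.2500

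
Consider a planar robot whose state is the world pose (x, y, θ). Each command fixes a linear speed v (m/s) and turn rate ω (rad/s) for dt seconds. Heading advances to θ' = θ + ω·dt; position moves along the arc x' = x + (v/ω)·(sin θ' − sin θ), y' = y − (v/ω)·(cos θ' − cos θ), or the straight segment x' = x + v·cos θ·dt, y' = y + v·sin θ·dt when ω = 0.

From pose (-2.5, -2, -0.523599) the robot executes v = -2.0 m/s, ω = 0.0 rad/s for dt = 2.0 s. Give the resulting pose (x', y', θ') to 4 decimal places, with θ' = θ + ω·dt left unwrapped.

θ' = -0.5236 + 0.0·2.0 = -0.5236
ω = 0 → straight: x' = -2.5 + -2.0·cos(-0.5236)·2.0 = -5.9641
y' = -2 + -2.0·sin(-0.5236)·2.0 = 0.0000

(-5.9641, 0.0000, -0.5236)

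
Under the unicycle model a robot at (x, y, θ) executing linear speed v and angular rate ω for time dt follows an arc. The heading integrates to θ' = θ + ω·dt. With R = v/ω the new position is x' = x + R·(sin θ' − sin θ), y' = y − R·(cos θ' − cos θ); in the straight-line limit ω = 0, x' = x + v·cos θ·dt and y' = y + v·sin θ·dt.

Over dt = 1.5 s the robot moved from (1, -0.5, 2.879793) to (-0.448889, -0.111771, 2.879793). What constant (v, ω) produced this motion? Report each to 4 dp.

Δθ = 2.879793 − 2.879793 = 0.000000
ω = Δθ/dt = 0.000000/1.5 = 0.0000
ω = 0 → v = (Δx·cos θ + Δy·sin θ)/dt = 1.0000

v = 1.0000, ω = 0.0000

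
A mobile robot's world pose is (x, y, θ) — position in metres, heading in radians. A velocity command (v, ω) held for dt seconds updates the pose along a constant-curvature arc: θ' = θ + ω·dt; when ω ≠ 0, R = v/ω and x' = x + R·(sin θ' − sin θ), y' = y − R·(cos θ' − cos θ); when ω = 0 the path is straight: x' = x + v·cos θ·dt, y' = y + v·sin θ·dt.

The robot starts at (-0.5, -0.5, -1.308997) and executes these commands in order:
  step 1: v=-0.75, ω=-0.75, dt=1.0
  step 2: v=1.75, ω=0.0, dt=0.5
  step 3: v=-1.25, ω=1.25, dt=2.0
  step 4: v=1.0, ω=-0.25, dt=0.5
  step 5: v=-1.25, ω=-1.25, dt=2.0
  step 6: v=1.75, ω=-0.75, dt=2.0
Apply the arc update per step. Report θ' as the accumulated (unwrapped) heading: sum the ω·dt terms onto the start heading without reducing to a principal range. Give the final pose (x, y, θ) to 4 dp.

(-5.9146, 1.8834, -3.6840)

step 1: θ'=-2.0590 (R=1.0000) → pose (-0.4173, 0.2279, -2.0590)
step 2: θ'=-2.0590 (straight) → pose (-0.8277, -0.5449, -2.0590)
step 3: θ'=0.4410 (R=-1.0000) → pose (-2.1377, 0.8284, 0.4410)
step 4: θ'=0.3160 (R=-4.0000) → pose (-1.6734, 1.0131, 0.3160)
step 5: θ'=-2.1840 (R=1.0000) → pose (-2.8020, 2.5391, -2.1840)
step 6: θ'=-3.6840 (R=-2.3333) → pose (-5.9146, 1.8834, -3.6840)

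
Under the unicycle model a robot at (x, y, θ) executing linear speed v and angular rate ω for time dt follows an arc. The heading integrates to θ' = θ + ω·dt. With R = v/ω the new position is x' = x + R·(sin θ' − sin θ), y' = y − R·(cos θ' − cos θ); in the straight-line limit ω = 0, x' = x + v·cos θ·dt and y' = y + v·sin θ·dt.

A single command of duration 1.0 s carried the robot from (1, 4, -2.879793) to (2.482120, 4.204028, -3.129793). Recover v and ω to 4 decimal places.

Δθ = -3.129793 − -2.879793 = -0.250000
ω = Δθ/dt = -0.250000/1.0 = -0.2500
R = Δx/(sin θ' − sin θ) = 6.0000
v = R·ω = 6.0000·-0.2500 = -1.5000

v = -1.5000, ω = -0.2500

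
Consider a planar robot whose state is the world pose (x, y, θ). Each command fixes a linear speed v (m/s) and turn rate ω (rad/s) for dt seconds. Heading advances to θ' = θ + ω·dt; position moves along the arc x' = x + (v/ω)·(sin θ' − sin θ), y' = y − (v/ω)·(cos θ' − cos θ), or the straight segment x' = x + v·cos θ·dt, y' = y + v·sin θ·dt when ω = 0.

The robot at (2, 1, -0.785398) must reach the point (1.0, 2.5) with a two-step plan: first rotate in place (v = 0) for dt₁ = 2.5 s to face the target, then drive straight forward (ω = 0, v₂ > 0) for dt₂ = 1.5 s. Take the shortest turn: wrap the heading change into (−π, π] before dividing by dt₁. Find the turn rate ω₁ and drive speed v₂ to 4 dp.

heading to target = atan2(2.5−1, 1−2) = 2.1588
Δθ = wrap(2.1588 − -0.7854) = 2.9442; ω₁ = Δθ/dt₁ = 1.1777
distance = √((1−2)² + (2.5−1)²) = 1.8028; v₂ = distance/dt₂ = 1.2019

ω₁ = 1.1777, v₂ = 1.2019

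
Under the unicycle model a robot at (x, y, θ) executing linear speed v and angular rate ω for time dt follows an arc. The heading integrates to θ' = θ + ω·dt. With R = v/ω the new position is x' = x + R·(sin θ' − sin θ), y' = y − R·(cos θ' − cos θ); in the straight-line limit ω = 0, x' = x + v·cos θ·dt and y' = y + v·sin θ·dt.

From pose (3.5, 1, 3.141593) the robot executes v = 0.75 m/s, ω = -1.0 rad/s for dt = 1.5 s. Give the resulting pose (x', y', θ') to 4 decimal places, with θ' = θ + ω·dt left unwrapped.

(2.7519, 1.6969, 1.6416)

θ' = 3.1416 + -1.0·1.5 = 1.6416
R = v/ω = 0.75/-1.0 = -0.7500
x' = 3.5 + -0.7500·(sin 1.6416 − sin 3.1416) = 2.7519
y' = 1 − -0.7500·(cos 1.6416 − cos 3.1416) = 1.6969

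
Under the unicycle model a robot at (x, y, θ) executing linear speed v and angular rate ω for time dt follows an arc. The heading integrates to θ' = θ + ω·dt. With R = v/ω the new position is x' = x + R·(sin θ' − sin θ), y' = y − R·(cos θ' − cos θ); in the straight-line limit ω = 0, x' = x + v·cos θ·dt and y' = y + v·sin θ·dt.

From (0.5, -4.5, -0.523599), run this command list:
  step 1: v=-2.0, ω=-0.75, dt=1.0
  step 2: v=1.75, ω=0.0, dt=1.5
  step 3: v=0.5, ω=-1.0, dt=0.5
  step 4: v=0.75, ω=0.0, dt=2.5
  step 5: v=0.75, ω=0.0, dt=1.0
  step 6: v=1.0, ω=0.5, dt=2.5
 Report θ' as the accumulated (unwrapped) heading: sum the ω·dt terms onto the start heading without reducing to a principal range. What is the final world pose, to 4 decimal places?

(0.4942, -10.4346, -0.5236)

step 1: θ'=-1.2736 (R=2.6667) → pose (-0.7164, -2.9715, -1.2736)
step 2: θ'=-1.2736 (straight) → pose (0.0523, -5.4814, -1.2736)
step 3: θ'=-1.7736 (R=-0.5000) → pose (0.0640, -5.7286, -1.7736)
step 4: θ'=-1.7736 (straight) → pose (-0.3137, -7.5651, -1.7736)
step 5: θ'=-1.7736 (straight) → pose (-0.4648, -8.2998, -1.7736)
step 6: θ'=-0.5236 (R=2.0000) → pose (0.4942, -10.4346, -0.5236)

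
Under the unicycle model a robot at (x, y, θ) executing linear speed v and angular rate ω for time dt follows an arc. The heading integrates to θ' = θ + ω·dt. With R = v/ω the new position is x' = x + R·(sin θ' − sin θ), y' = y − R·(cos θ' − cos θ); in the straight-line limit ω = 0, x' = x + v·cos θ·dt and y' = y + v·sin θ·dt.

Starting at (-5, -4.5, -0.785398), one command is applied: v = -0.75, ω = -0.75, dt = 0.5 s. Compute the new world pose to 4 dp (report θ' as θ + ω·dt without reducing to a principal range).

(-5.2099, -4.1919, -1.1604)

θ' = -0.7854 + -0.75·0.5 = -1.1604
R = v/ω = -0.75/-0.75 = 1.0000
x' = -5 + 1.0000·(sin -1.1604 − sin -0.7854) = -5.2099
y' = -4.5 − 1.0000·(cos -1.1604 − cos -0.7854) = -4.1919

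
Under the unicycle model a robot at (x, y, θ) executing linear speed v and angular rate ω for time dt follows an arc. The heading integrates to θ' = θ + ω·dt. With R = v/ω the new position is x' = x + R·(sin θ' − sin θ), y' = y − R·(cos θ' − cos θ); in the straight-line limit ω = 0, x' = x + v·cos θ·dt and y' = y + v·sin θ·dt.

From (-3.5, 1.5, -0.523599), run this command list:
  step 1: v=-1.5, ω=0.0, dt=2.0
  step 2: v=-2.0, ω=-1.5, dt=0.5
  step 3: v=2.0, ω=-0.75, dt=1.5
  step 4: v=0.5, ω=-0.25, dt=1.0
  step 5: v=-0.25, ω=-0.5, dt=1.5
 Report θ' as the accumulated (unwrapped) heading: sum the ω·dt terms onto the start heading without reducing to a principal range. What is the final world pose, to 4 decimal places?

step 1: θ'=-0.5236 (straight) → pose (-6.0981, 3.0000, -0.5236)
step 2: θ'=-1.2736 (R=1.3333) → pose (-6.7063, 3.7642, -1.2736)
step 3: θ'=-2.3986 (R=-2.6667) → pose (-7.4521, 1.0195, -2.3986)
step 4: θ'=-2.6486 (R=-2.0000) → pose (-7.8585, 0.7305, -2.6486)
step 5: θ'=-3.3986 (R=0.5000) → pose (-7.4948, 0.7736, -3.3986)

(-7.4948, 0.7736, -3.3986)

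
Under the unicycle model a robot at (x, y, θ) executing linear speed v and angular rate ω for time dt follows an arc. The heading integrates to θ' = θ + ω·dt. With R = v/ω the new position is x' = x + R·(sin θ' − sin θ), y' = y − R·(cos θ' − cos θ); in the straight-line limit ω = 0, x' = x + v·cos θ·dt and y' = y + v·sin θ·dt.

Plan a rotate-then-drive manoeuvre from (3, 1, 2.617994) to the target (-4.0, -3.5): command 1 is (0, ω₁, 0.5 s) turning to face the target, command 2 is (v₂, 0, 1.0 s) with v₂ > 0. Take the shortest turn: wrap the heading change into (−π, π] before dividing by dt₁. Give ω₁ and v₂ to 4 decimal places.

ω₁ = 2.1899, v₂ = 8.3217

heading to target = atan2(-3.5−1, -4−3) = -2.5703
Δθ = wrap(-2.5703 − 2.6180) = 1.0949; ω₁ = Δθ/dt₁ = 2.1899
distance = √((-4−3)² + (-3.5−1)²) = 8.3217; v₂ = distance/dt₂ = 8.3217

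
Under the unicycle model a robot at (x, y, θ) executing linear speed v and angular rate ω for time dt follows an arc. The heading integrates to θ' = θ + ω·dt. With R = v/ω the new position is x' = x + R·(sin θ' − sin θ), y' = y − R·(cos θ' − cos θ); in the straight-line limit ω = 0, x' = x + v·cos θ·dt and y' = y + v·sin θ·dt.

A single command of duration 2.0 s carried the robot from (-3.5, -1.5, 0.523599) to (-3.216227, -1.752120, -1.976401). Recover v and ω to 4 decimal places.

Δθ = -1.976401 − 0.523599 = -2.500000
ω = Δθ/dt = -2.500000/2.0 = -1.2500
R = Δx/(sin θ' − sin θ) = -0.2000
v = R·ω = -0.2000·-1.2500 = 0.2500

v = 0.2500, ω = -1.2500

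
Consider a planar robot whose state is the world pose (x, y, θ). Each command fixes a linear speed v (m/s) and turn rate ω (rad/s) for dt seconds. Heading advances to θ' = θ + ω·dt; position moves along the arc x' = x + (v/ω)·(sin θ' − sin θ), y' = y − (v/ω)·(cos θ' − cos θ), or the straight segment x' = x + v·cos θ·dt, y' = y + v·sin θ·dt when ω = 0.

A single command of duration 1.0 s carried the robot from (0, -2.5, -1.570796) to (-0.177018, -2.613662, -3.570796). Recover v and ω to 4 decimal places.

Δθ = -3.570796 − -1.570796 = -2.000000
ω = Δθ/dt = -2.000000/1.0 = -2.0000
R = Δx/(sin θ' − sin θ) = -0.1250
v = R·ω = -0.1250·-2.0000 = 0.2500

v = 0.2500, ω = -2.0000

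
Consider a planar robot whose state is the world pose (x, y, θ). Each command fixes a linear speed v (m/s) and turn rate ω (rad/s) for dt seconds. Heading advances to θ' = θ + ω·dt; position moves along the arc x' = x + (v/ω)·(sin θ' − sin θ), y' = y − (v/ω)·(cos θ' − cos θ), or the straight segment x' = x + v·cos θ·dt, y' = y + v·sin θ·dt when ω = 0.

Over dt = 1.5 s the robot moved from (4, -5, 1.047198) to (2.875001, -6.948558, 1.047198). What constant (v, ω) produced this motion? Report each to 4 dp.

Δθ = 1.047198 − 1.047198 = 0.000000
ω = Δθ/dt = 0.000000/1.5 = 0.0000
ω = 0 → v = (Δx·cos θ + Δy·sin θ)/dt = -1.5000

v = -1.5000, ω = 0.0000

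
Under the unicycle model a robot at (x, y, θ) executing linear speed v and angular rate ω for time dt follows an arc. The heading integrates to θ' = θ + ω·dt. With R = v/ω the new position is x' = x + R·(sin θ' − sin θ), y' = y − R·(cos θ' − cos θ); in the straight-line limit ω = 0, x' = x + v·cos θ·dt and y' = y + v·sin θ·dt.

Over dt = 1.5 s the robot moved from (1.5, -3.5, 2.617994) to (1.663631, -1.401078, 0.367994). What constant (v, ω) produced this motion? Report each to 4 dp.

v = 1.7500, ω = -1.5000

Δθ = 0.367994 − 2.617994 = -2.250000
ω = Δθ/dt = -2.250000/1.5 = -1.5000
R = −Δy/(cos θ' − cos θ) = -1.1667
v = R·ω = -1.1667·-1.5000 = 1.7500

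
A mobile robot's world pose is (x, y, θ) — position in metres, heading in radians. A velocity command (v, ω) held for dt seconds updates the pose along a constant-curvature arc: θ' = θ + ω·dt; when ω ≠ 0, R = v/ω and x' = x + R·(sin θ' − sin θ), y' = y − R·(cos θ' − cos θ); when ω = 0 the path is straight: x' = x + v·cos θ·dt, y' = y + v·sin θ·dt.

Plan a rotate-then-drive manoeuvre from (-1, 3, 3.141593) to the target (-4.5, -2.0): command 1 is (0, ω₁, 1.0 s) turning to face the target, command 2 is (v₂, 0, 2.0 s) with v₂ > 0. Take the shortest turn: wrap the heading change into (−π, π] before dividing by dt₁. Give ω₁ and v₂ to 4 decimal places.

heading to target = atan2(-2−3, -4.5−-1) = -2.1815
Δθ = wrap(-2.1815 − 3.1416) = 0.9601; ω₁ = Δθ/dt₁ = 0.9601
distance = √((-4.5−-1)² + (-2−3)²) = 6.1033; v₂ = distance/dt₂ = 3.0516

ω₁ = 0.9601, v₂ = 3.0516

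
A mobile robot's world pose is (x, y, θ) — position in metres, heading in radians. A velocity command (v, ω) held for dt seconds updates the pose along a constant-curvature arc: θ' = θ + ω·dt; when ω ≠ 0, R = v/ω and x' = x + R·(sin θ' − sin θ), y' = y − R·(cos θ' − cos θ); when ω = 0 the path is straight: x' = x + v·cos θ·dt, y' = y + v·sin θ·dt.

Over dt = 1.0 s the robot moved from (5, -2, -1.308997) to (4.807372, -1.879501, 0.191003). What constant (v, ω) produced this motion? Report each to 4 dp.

v = -0.2500, ω = 1.5000

Δθ = 0.191003 − -1.308997 = 1.500000
ω = Δθ/dt = 1.500000/1.0 = 1.5000
R = Δx/(sin θ' − sin θ) = -0.1667
v = R·ω = -0.1667·1.5000 = -0.2500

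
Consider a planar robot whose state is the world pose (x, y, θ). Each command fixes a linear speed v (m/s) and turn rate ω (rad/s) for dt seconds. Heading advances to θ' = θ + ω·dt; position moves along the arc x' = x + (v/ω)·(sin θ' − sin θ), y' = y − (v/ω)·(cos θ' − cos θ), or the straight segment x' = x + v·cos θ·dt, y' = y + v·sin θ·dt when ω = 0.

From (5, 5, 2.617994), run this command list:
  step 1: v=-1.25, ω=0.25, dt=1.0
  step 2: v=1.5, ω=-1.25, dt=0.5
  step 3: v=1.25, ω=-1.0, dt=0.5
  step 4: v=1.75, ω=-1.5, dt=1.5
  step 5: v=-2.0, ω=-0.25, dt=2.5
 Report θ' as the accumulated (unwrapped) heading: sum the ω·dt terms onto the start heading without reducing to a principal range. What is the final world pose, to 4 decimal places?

step 1: θ'=2.8680 (R=-5.0000) → pose (6.1490, 4.5161, 2.8680)
step 2: θ'=2.2430 (R=-1.2000) → pose (5.5343, 4.9242, 2.2430)
step 3: θ'=1.7430 (R=-1.2500) → pose (5.2809, 5.4884, 1.7430)
step 4: θ'=-0.5070 (R=-1.1667) → pose (6.9968, 6.7082, -0.5070)
step 5: θ'=-1.1320 (R=8.0000) → pose (3.6391, 10.3031, -1.1320)

(3.6391, 10.3031, -1.1320)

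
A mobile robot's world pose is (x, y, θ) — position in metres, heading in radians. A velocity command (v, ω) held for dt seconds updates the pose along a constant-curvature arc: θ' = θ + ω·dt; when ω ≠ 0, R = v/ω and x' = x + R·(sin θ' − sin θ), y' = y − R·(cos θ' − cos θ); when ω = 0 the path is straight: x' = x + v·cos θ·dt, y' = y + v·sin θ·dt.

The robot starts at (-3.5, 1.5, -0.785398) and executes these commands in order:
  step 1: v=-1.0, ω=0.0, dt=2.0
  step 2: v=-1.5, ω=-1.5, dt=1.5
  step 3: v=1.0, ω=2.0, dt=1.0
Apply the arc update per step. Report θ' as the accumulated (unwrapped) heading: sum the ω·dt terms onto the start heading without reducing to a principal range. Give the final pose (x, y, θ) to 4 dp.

step 1: θ'=-0.7854 (straight) → pose (-4.9142, 2.9142, -0.7854)
step 2: θ'=-3.0354 (R=1.0000) → pose (-4.3131, 4.6157, -3.0354)
step 3: θ'=-1.0354 (R=0.5000) → pose (-4.6901, 3.8634, -1.0354)

(-4.6901, 3.8634, -1.0354)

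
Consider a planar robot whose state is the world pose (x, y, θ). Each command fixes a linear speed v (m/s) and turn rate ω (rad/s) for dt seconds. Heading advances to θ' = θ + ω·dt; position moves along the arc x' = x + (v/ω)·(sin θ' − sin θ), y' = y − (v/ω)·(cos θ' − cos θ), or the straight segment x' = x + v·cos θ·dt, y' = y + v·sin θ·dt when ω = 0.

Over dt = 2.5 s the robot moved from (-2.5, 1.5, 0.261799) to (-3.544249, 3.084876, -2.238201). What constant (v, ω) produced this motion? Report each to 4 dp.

v = -1.0000, ω = -1.0000

Δθ = -2.238201 − 0.261799 = -2.500000
ω = Δθ/dt = -2.500000/2.5 = -1.0000
R = −Δy/(cos θ' − cos θ) = 1.0000
v = R·ω = 1.0000·-1.0000 = -1.0000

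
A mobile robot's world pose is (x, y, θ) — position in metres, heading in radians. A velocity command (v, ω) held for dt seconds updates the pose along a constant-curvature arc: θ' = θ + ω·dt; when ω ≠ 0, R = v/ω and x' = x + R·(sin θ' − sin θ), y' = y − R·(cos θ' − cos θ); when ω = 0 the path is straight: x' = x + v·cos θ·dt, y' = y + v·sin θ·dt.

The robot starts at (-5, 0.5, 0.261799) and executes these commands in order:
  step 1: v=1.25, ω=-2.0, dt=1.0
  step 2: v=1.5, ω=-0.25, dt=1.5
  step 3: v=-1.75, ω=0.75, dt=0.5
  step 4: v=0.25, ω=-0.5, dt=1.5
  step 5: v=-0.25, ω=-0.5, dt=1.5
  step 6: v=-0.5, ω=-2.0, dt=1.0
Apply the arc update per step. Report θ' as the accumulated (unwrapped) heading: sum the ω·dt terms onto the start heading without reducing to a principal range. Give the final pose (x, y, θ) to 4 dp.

(-4.3418, -2.0770, -5.2382)

step 1: θ'=-1.7382 (R=-0.6250) → pose (-4.2220, -0.2078, -1.7382)
step 2: θ'=-2.1132 (R=-6.0000) → pose (-4.9993, -2.3053, -2.1132)
step 3: θ'=-1.7382 (R=-2.3333) → pose (-4.6970, -1.4896, -1.7382)
step 4: θ'=-2.4882 (R=-0.5000) → pose (-4.8861, -1.8033, -2.4882)
step 5: θ'=-3.2382 (R=0.5000) → pose (-4.5339, -1.7027, -3.2382)
step 6: θ'=-5.2382 (R=0.2500) → pose (-4.3418, -2.0770, -5.2382)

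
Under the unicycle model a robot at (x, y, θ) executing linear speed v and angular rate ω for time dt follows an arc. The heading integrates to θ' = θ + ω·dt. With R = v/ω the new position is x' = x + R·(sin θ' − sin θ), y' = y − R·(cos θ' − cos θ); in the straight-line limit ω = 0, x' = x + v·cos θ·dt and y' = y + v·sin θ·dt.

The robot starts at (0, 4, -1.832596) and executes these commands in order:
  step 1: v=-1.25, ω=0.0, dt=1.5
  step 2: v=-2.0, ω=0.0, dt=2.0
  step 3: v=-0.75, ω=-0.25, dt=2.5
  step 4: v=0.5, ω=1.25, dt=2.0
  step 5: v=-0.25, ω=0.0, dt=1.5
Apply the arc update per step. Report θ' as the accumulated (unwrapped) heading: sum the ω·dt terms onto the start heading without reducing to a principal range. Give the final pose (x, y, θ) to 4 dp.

(2.4177, 10.4980, 0.0424)

step 1: θ'=-1.8326 (straight) → pose (0.4853, 5.8111, -1.8326)
step 2: θ'=-1.8326 (straight) → pose (1.5206, 9.6748, -1.8326)
step 3: θ'=-2.4576 (R=3.0000) → pose (2.5227, 11.2235, -2.4576)
step 4: θ'=0.0424 (R=0.4000) → pose (2.7924, 10.5139, 0.0424)
step 5: θ'=0.0424 (straight) → pose (2.4177, 10.4980, 0.0424)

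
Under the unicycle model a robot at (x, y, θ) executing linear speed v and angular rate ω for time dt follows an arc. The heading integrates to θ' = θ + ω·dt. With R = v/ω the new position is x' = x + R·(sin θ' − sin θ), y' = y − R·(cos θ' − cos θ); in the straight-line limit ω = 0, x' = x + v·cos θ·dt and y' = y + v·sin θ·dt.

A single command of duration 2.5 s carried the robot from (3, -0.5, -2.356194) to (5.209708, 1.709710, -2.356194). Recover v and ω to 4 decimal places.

v = -1.2500, ω = 0.0000

Δθ = -2.356194 − -2.356194 = 0.000000
ω = Δθ/dt = 0.000000/2.5 = 0.0000
ω = 0 → v = (Δx·cos θ + Δy·sin θ)/dt = -1.2500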